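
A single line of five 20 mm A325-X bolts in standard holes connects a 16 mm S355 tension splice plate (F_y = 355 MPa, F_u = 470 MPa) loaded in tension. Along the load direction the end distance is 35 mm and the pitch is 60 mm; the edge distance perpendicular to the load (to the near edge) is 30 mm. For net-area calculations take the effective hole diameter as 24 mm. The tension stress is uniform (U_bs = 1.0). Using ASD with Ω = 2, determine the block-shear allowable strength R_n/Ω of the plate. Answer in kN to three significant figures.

Shear plane L_v = 35 + 4·60 = 275 mm; A_gv = 275 × 16 = 4400 mm².
A_nv = (275 − 4.5·24) × 16 = 2672 mm².
A_nt = (30 − 0.5·24) × 16 = 288 mm².
0.6 F_u A_nv = 753.5 kN; 0.6 F_y A_gv = 937.2 kN → shear rupture governs the shear term.
R_n = 753.5 + 1.0 × 470 × 288 / 1000 = 888.9 kN.
Allowable strength R_n/Ω = 888.9 / 2 = 444 kN.

444 kN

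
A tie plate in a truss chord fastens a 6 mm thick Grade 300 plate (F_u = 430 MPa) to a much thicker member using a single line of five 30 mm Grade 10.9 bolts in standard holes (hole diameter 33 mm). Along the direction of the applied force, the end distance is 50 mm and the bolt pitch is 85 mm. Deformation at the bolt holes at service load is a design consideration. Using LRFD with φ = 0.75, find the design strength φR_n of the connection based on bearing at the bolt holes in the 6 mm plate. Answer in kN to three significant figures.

561 kN

Per bolt r_n = 1.2 l_c t F_u ≤ 2.4 d t F_u; upper limit = 2.4 × 30 × 6 × 430 / 1000 = 185.8 kN.
Edge bolt: l_c = 50 − 33/2 = 33.5 mm → 1.2 × 33.5 × 6 × 430 / 1000 = 103.7 → r_n = 103.7 kN.
Interior bolts: l_c = 85 − 33 = 52 mm → 1.2 × 52 × 6 × 430 / 1000 = 161 → r_n = 161 kN.
R_n = 1 × 103.7 + 4 × 161 = 747.7 kN.
Design strength φR_n = 0.75 × 747.7 = 561 kN.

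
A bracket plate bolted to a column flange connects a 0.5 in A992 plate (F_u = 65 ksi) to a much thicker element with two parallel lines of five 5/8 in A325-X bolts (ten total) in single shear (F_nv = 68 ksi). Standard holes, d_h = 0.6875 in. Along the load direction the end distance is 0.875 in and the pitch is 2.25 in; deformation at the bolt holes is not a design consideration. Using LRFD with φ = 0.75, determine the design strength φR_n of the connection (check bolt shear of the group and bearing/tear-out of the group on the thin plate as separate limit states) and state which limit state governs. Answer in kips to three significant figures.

156 kips (bolt shear governs)

Bolt shear: A_b = π·0.625²/4 = 0.3068 in²; R_n = 68 × 0.3068 × 10 × 1 = 208.6 kips → 0.75 × 208.6 = 156 kips.
Bearing (1.5 l_c t F_u ≤ 3.0 d t F_u): upper limit = 3.0·0.625·0.5·65 = 60.94 kips.
  Edge l_c = 0.875 − 0.6875/2 = 0.5312 → r_n = 25.9 kips; interior l_c = 2.25 − 0.6875 = 1.562 → r_n = 60.94 kips.
  R_n,bearing = 2·25.9 + 8·60.94 = 539.3 kips → 0.75 × 539.3 = 404 kips.
Bolt shear governs: 156 kips.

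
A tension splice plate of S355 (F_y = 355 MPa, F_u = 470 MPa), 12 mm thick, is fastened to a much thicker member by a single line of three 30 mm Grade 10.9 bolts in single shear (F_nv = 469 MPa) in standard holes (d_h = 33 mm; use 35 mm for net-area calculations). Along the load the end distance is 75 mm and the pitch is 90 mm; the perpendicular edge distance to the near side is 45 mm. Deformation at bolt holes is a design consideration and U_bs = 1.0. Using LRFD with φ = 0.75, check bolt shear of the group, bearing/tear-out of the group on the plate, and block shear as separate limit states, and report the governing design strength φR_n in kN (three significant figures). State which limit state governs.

Bolt shear: A_b = π·30²/4 = 706.9 mm²; R_n = 469 × 706.9 × 3 × 1 / 1000 = 994.5 kN → 0.75 × 994.5 = 746 kN.
Bearing: edge l_c = 58.5, r_n = 395.9 kN; interior l_c = 57, r_n = 385.8 kN; R_n = 395.9 + 2·385.8 = 1167 kN → 876 kN.
Block shear: A_gv = 3060, A_nv = 2010, A_nt = 330 mm²; R_n = min(0.6F_uA_nv, 0.6F_yA_gv) + U_bs·F_u·A_nt = 721.9 kN → 541 kN.
Block shear governs: 541 kN.

541 kN (block shear governs)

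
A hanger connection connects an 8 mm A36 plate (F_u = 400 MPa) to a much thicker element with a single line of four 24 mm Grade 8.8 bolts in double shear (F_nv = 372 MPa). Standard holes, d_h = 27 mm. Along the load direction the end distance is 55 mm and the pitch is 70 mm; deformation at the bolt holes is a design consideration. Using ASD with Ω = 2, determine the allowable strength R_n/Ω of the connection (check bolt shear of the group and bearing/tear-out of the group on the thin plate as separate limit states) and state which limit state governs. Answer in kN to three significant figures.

327 kN (bearing governs)

Bolt shear: A_b = π·24²/4 = 452.4 mm²; R_n = 372 × 452.4 × 4 × 2 / 1000 = 1346 kN → 1346 / 2 = 673 kN.
Bearing (1.2 l_c t F_u ≤ 2.4 d t F_u): upper limit = 2.4·24·8·400 / 1000 = 184.3 kN.
  Edge l_c = 55 − 27/2 = 41.5 → r_n = 159.4 kN; interior l_c = 70 − 27 = 43 → r_n = 165.1 kN.
  R_n,bearing = 1·159.4 + 3·165.1 = 654.7 kN → 654.7 / 2 = 327 kN.
Bearing governs: 327 kN.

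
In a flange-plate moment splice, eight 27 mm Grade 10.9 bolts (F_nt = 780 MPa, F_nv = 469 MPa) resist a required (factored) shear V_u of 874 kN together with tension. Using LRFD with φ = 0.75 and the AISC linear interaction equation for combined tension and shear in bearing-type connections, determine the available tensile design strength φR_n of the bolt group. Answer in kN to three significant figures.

2030 kN

A_b = π·27²/4 = 572.6 mm²; f_rv = 874 × 1000 / (8 × 572.6) = 190.8 MPa.
F'_nt = 1.3 F_nt − (F_nt / φF_nv) f_rv = 1.3·780 − (780/(0.75·469))·190.8 = 590.9 MPa, capped at F_nt → F'_nt = 590.9 MPa.
R_n = F'_nt · A_b · n = 590.9 × 572.6 × 8 / 1000 = 2706 kN.
Design strength φR_n = 0.75 × 2706 = 2030 kN.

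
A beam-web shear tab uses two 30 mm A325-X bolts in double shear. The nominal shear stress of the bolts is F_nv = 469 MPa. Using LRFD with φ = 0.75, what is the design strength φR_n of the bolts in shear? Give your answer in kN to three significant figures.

995 kN

A_b = π × 30² / 4 = 706.9 mm².
R_n = F_nv · A_b · n · n_s = 469 × 706.9 × 2 × 2 / 1000 = 1326 kN.
Design strength φR_n = 0.75 × 1326 = 995 kN.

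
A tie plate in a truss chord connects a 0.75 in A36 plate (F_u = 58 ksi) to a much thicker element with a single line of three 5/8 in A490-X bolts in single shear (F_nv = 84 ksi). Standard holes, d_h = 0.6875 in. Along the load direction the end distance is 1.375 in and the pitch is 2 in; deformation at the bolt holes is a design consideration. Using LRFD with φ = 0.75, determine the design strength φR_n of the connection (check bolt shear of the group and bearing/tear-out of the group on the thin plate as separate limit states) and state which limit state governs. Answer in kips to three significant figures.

58 kips (bolt shear governs)

Bolt shear: A_b = π·0.625²/4 = 0.3068 in²; R_n = 84 × 0.3068 × 3 × 1 = 77.31 kips → 0.75 × 77.31 = 58 kips.
Bearing (1.2 l_c t F_u ≤ 2.4 d t F_u): upper limit = 2.4·0.625·0.75·58 = 65.25 kips.
  Edge l_c = 1.375 − 0.6875/2 = 1.031 → r_n = 53.83 kips; interior l_c = 2 − 0.6875 = 1.312 → r_n = 65.25 kips.
  R_n,bearing = 1·53.83 + 2·65.25 = 184.3 kips → 0.75 × 184.3 = 138 kips.
Bolt shear governs: 58 kips.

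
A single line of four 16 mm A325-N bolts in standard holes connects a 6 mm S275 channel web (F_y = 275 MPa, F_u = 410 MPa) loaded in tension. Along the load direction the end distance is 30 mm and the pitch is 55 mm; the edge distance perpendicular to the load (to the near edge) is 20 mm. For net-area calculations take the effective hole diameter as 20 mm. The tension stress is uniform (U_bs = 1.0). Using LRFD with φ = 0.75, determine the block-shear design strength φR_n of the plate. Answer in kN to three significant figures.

Shear plane L_v = 30 + 3·55 = 195 mm; A_gv = 195 × 6 = 1170 mm².
A_nv = (195 − 3.5·20) × 6 = 750 mm².
A_nt = (20 − 0.5·20) × 6 = 60 mm².
0.6 F_u A_nv = 184.5 kN; 0.6 F_y A_gv = 193.1 kN → shear rupture governs the shear term.
R_n = 184.5 + 1.0 × 410 × 60 / 1000 = 209.1 kN.
Design strength φR_n = 0.75 × 209.1 = 157 kN.

157 kN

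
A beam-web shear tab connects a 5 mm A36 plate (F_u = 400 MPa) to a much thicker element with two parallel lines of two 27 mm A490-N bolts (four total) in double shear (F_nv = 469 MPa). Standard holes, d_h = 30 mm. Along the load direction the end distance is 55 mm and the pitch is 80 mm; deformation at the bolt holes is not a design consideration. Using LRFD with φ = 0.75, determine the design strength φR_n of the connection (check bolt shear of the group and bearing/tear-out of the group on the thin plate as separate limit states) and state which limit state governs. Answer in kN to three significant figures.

405 kN (bearing governs)

Bolt shear: A_b = π·27²/4 = 572.6 mm²; R_n = 469 × 572.6 × 4 × 2 / 1000 = 2148 kN → 0.75 × 2148 = 1610 kN.
Bearing (1.5 l_c t F_u ≤ 3.0 d t F_u): upper limit = 3.0·27·5·400 / 1000 = 162 kN.
  Edge l_c = 55 − 30/2 = 40 → r_n = 120 kN; interior l_c = 80 − 30 = 50 → r_n = 150 kN.
  R_n,bearing = 2·120 + 2·150 = 540 kN → 0.75 × 540 = 405 kN.
Bearing governs: 405 kN.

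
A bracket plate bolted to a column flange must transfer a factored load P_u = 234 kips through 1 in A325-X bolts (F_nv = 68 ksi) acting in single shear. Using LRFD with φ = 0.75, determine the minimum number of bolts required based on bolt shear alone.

A_b = π·1²/4 = 0.7854 in².
Per-bolt design strength φR_n = 0.75 × 68 × 0.7854 × 1 = 40.06 kips.
n ≥ 234 / 40.06 = 5.842 → use 6 bolts.

6 bolts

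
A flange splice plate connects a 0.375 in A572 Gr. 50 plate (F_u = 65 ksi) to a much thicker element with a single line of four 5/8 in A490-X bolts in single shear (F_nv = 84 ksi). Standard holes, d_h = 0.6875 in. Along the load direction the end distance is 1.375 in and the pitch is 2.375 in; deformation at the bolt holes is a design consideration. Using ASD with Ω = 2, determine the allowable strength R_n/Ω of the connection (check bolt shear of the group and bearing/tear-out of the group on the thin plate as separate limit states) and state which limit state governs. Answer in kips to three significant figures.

Bolt shear: A_b = π·0.625²/4 = 0.3068 in²; R_n = 84 × 0.3068 × 4 × 1 = 103.1 kips → 103.1 / 2 = 51.5 kips.
Bearing (1.2 l_c t F_u ≤ 2.4 d t F_u): upper limit = 2.4·0.625·0.375·65 = 36.56 kips.
  Edge l_c = 1.375 − 0.6875/2 = 1.031 → r_n = 30.16 kips; interior l_c = 2.375 − 0.6875 = 1.688 → r_n = 36.56 kips.
  R_n,bearing = 1·30.16 + 3·36.56 = 139.9 kips → 139.9 / 2 = 69.9 kips.
Bolt shear governs: 51.5 kips.

51.5 kips (bolt shear governs)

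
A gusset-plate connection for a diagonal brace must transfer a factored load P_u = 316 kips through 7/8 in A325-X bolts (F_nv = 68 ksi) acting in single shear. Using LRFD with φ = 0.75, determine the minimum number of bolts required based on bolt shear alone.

A_b = π·0.875²/4 = 0.6013 in².
Per-bolt design strength φR_n = 0.75 × 68 × 0.6013 × 1 = 30.67 kips.
n ≥ 316 / 30.67 = 10.3 → use 11 bolts.

11 bolts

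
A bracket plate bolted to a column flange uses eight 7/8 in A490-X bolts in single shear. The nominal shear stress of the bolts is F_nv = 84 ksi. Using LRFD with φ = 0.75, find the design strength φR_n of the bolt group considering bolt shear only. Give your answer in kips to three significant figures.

A_b = π × 0.875² / 4 = 0.6013 in².
R_n = F_nv · A_b · n · n_s = 84 × 0.6013 × 8 × 1 = 404.1 kips.
Design strength φR_n = 0.75 × 404.1 = 303 kips.

303 kips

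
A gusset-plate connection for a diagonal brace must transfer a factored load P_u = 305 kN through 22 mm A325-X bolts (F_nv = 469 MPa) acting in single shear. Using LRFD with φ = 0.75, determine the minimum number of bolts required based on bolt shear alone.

3 bolts

A_b = π·22²/4 = 380.1 mm².
Per-bolt design strength φR_n = 0.75 × 469 × 380.1 × 1 / 1000 = 133.7 kN.
n ≥ 305 / 133.7 = 2.281 → use 3 bolts.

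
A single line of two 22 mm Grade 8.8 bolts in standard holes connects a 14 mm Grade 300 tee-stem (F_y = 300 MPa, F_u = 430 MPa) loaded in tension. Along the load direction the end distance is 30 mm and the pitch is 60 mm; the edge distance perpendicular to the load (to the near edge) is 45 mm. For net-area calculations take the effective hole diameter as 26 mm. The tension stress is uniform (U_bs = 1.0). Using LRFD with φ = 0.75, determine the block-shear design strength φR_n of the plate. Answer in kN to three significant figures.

283 kN

Shear plane L_v = 30 + 1·60 = 90 mm; A_gv = 90 × 14 = 1260 mm².
A_nv = (90 − 1.5·26) × 14 = 714 mm².
A_nt = (45 − 0.5·26) × 14 = 448 mm².
0.6 F_u A_nv = 184.2 kN; 0.6 F_y A_gv = 226.8 kN → shear rupture governs the shear term.
R_n = 184.2 + 1.0 × 430 × 448 / 1000 = 376.9 kN.
Design strength φR_n = 0.75 × 376.9 = 283 kN.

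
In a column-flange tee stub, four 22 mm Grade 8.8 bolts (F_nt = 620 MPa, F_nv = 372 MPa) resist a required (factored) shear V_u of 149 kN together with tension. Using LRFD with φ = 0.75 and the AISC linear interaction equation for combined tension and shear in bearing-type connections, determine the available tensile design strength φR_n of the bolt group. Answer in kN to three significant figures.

671 kN

A_b = π·22²/4 = 380.1 mm²; f_rv = 149 × 1000 / (4 × 380.1) = 97.99 MPa.
F'_nt = 1.3 F_nt − (F_nt / φF_nv) f_rv = 1.3·620 − (620/(0.75·372))·97.99 = 588.2 MPa, capped at F_nt → F'_nt = 588.2 MPa.
R_n = F'_nt · A_b · n = 588.2 × 380.1 × 4 / 1000 = 894.4 kN.
Design strength φR_n = 0.75 × 894.4 = 671 kN.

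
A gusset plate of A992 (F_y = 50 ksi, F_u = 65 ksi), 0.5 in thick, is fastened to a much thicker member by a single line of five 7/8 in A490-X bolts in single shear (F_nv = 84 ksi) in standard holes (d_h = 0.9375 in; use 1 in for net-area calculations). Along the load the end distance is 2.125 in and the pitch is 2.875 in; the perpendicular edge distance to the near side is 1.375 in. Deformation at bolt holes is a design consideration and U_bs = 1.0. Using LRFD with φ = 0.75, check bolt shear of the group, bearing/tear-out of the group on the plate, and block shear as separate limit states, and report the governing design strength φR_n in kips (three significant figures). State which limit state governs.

Bolt shear: A_b = π·0.875²/4 = 0.6013 in²; R_n = 84 × 0.6013 × 5 × 1 = 252.6 kips → 0.75 × 252.6 = 189 kips.
Bearing: edge l_c = 1.656, r_n = 64.59 kips; interior l_c = 1.938, r_n = 68.25 kips; R_n = 64.59 + 4·68.25 = 337.6 kips → 253 kips.
Block shear: A_gv = 6.812, A_nv = 4.562, A_nt = 0.4375 in²; R_n = min(0.6F_uA_nv, 0.6F_yA_gv) + U_bs·F_u·A_nt = 206.4 kips → 155 kips.
Block shear governs: 155 kips.

155 kips (block shear governs)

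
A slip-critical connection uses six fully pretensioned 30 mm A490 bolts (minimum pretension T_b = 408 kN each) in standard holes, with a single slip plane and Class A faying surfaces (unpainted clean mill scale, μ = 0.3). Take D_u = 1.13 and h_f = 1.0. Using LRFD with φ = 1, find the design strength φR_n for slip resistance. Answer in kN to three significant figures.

R_n = μ · D_u · h_f · T_b · n_s · n_b = 0.3 × 1.13 × 1.0 × 408 × 1 × 6 = 829.9 kN.
Design strength φR_n = 1 × 829.9 = 830 kN.

830 kN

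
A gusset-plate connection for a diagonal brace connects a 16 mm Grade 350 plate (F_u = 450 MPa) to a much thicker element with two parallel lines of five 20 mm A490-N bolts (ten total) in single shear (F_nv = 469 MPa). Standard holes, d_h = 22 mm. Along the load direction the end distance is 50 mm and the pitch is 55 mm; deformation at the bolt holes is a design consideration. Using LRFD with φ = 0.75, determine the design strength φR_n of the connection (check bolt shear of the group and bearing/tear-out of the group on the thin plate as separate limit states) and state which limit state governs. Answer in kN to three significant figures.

1110 kN (bolt shear governs)

Bolt shear: A_b = π·20²/4 = 314.2 mm²; R_n = 469 × 314.2 × 10 × 1 / 1000 = 1473 kN → 0.75 × 1473 = 1110 kN.
Bearing (1.2 l_c t F_u ≤ 2.4 d t F_u): upper limit = 2.4·20·16·450 / 1000 = 345.6 kN.
  Edge l_c = 50 − 22/2 = 39 → r_n = 337 kN; interior l_c = 55 − 22 = 33 → r_n = 285.1 kN.
  R_n,bearing = 2·337 + 8·285.1 = 2955 kN → 0.75 × 2955 = 2220 kN.
Bolt shear governs: 1110 kN.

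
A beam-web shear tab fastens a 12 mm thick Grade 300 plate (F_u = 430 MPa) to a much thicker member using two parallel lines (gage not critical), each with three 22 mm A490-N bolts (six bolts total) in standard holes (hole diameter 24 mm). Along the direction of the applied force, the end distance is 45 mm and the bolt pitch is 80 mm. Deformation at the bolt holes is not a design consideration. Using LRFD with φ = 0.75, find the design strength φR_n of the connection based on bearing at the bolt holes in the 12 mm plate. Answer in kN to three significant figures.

1400 kN

Per bolt r_n = 1.5 l_c t F_u ≤ 3.0 d t F_u; upper limit = 3.0 × 22 × 12 × 430 / 1000 = 340.6 kN.
Edge bolt: l_c = 45 − 24/2 = 33 mm → 1.5 × 33 × 12 × 430 / 1000 = 255.4 → r_n = 255.4 kN.
Interior bolts: l_c = 80 − 24 = 56 mm → 1.5 × 56 × 12 × 430 / 1000 = 433.4 → r_n = 340.6 kN.
R_n = 2 × 255.4 + 4 × 340.6 = 1873 kN.
Design strength φR_n = 0.75 × 1873 = 1400 kN.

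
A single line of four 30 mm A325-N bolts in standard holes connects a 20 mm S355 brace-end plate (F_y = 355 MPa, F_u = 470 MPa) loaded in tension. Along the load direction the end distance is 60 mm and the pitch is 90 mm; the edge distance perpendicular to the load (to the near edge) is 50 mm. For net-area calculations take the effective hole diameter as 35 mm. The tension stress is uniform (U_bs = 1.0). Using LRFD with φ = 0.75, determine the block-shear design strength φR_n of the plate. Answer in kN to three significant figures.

1110 kN

Shear plane L_v = 60 + 3·90 = 330 mm; A_gv = 330 × 20 = 6600 mm².
A_nv = (330 − 3.5·35) × 20 = 4150 mm².
A_nt = (50 − 0.5·35) × 20 = 650 mm².
0.6 F_u A_nv = 1170 kN; 0.6 F_y A_gv = 1406 kN → shear rupture governs the shear term.
R_n = 1170 + 1.0 × 470 × 650 / 1000 = 1476 kN.
Design strength φR_n = 0.75 × 1476 = 1110 kN.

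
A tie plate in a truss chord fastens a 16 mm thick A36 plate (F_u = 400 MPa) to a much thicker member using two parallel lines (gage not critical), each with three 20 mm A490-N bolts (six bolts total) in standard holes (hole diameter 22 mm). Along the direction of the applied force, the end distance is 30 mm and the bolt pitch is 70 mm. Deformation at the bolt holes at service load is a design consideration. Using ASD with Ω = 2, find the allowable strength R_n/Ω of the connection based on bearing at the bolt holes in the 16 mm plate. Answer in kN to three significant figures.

760 kN

Per bolt r_n = 1.2 l_c t F_u ≤ 2.4 d t F_u; upper limit = 2.4 × 20 × 16 × 400 / 1000 = 307.2 kN.
Edge bolt: l_c = 30 − 22/2 = 19 mm → 1.2 × 19 × 16 × 400 / 1000 = 145.9 → r_n = 145.9 kN.
Interior bolts: l_c = 70 − 22 = 48 mm → 1.2 × 48 × 16 × 400 / 1000 = 368.6 → r_n = 307.2 kN.
R_n = 2 × 145.9 + 4 × 307.2 = 1521 kN.
Allowable strength R_n/Ω = 1521 / 2 = 760 kN.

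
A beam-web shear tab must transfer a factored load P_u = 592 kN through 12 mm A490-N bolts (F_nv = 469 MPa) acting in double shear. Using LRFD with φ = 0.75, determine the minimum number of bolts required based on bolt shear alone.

A_b = π·12²/4 = 113.1 mm².
Per-bolt design strength φR_n = 0.75 × 469 × 113.1 × 2 / 1000 = 79.56 kN.
n ≥ 592 / 79.56 = 7.441 → use 8 bolts.

8 bolts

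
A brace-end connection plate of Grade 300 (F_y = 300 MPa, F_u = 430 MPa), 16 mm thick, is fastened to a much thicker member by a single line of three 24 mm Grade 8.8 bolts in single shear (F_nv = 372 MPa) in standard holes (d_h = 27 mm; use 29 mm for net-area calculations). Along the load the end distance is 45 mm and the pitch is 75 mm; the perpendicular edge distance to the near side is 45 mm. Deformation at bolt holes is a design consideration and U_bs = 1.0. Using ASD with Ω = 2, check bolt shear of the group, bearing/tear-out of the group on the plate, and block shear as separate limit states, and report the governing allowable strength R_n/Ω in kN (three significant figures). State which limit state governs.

Bolt shear: A_b = π·24²/4 = 452.4 mm²; R_n = 372 × 452.4 × 3 × 1 / 1000 = 504.9 kN → 504.9 / 2 = 252 kN.
Bearing: edge l_c = 31.5, r_n = 260.1 kN; interior l_c = 48, r_n = 396.3 kN; R_n = 260.1 + 2·396.3 = 1053 kN → 526 kN.
Block shear: A_gv = 3120, A_nv = 1960, A_nt = 488 mm²; R_n = min(0.6F_uA_nv, 0.6F_yA_gv) + U_bs·F_u·A_nt = 715.5 kN → 358 kN.
Bolt shear governs: 252 kN.

252 kN (bolt shear governs)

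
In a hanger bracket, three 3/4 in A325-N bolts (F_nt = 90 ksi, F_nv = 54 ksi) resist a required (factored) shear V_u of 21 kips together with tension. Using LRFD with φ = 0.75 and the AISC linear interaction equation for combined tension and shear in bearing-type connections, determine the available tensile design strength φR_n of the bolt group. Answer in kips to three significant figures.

A_b = π·0.75²/4 = 0.4418 in²; f_rv = 21 / (3 × 0.4418) = 15.84 ksi.
F'_nt = 1.3 F_nt − (F_nt / φF_nv) f_rv = 1.3·90 − (90/(0.75·54))·15.84 = 81.79 ksi, capped at F_nt → F'_nt = 81.79 ksi.
R_n = F'_nt · A_b · n = 81.79 × 0.4418 × 3 = 108.4 kips.
Design strength φR_n = 0.75 × 108.4 = 81.3 kips.

81.3 kips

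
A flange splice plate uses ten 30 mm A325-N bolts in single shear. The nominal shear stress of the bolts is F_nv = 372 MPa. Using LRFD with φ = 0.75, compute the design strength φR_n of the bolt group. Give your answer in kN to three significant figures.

1970 kN

A_b = π × 30² / 4 = 706.9 mm².
R_n = F_nv · A_b · n · n_s = 372 × 706.9 × 10 × 1 / 1000 = 2630 kN.
Design strength φR_n = 0.75 × 2630 = 1970 kN.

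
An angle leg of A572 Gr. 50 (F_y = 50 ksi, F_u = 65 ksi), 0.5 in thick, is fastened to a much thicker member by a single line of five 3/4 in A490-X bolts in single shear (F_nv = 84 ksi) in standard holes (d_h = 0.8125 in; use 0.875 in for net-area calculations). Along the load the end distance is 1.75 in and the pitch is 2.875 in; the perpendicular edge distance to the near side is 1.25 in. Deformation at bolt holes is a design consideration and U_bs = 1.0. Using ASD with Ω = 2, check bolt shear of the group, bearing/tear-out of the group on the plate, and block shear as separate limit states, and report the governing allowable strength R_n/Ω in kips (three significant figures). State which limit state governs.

Bolt shear: A_b = π·0.75²/4 = 0.4418 in²; R_n = 84 × 0.4418 × 5 × 1 = 185.6 kips → 185.6 / 2 = 92.8 kips.
Bearing: edge l_c = 1.344, r_n = 52.41 kips; interior l_c = 2.062, r_n = 58.5 kips; R_n = 52.41 + 4·58.5 = 286.4 kips → 143 kips.
Block shear: A_gv = 6.625, A_nv = 4.656, A_nt = 0.4062 in²; R_n = min(0.6F_uA_nv, 0.6F_yA_gv) + U_bs·F_u·A_nt = 208 kips → 104 kips.
Bolt shear governs: 92.8 kips.

92.8 kips (bolt shear governs)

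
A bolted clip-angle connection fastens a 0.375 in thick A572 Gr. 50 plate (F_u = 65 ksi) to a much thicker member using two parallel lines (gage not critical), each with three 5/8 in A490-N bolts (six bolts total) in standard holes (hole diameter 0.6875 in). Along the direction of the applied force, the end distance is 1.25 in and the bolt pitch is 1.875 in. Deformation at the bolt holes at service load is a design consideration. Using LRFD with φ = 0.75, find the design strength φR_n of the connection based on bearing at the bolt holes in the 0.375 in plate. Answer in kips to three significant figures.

Per bolt r_n = 1.2 l_c t F_u ≤ 2.4 d t F_u; upper limit = 2.4 × 0.625 × 0.375 × 65 = 36.56 kips.
Edge bolt: l_c = 1.25 − 0.6875/2 = 0.9062 in → 1.2 × 0.9062 × 0.375 × 65 = 26.51 → r_n = 26.51 kips.
Interior bolts: l_c = 1.875 − 0.6875 = 1.188 in → 1.2 × 1.188 × 0.375 × 65 = 34.73 → r_n = 34.73 kips.
R_n = 2 × 26.51 + 4 × 34.73 = 192 kips.
Design strength φR_n = 0.75 × 192 = 144 kips.

144 kips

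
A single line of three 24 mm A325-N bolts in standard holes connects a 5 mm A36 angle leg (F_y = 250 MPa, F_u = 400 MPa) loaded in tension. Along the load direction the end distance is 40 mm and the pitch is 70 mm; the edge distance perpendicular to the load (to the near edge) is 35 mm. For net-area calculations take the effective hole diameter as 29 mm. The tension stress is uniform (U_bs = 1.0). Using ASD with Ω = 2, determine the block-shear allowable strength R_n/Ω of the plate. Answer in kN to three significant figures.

85 kN

Shear plane L_v = 40 + 2·70 = 180 mm; A_gv = 180 × 5 = 900 mm².
A_nv = (180 − 2.5·29) × 5 = 537.5 mm².
A_nt = (35 − 0.5·29) × 5 = 102.5 mm².
0.6 F_u A_nv = 129 kN; 0.6 F_y A_gv = 135 kN → shear rupture governs the shear term.
R_n = 129 + 1.0 × 400 × 102.5 / 1000 = 170 kN.
Allowable strength R_n/Ω = 170 / 2 = 85 kN.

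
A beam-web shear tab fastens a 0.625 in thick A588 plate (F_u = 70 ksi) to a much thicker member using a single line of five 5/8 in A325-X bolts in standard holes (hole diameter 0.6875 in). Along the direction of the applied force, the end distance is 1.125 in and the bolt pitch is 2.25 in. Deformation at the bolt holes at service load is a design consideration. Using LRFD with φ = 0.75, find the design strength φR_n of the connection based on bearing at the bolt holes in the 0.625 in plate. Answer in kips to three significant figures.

228 kips

Per bolt r_n = 1.2 l_c t F_u ≤ 2.4 d t F_u; upper limit = 2.4 × 0.625 × 0.625 × 70 = 65.62 kips.
Edge bolt: l_c = 1.125 − 0.6875/2 = 0.7812 in → 1.2 × 0.7812 × 0.625 × 70 = 41.02 → r_n = 41.02 kips.
Interior bolts: l_c = 2.25 − 0.6875 = 1.562 in → 1.2 × 1.562 × 0.625 × 70 = 82.03 → r_n = 65.62 kips.
R_n = 1 × 41.02 + 4 × 65.62 = 303.5 kips.
Design strength φR_n = 0.75 × 303.5 = 228 kips.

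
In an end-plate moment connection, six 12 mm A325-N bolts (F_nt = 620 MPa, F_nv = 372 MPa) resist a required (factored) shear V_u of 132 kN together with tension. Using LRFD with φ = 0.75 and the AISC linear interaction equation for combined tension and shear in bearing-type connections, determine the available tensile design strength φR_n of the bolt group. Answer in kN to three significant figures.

A_b = π·12²/4 = 113.1 mm²; f_rv = 132 × 1000 / (6 × 113.1) = 194.5 MPa.
F'_nt = 1.3 F_nt − (F_nt / φF_nv) f_rv = 1.3·620 − (620/(0.75·372))·194.5 = 373.7 MPa, capped at F_nt → F'_nt = 373.7 MPa.
R_n = F'_nt · A_b · n = 373.7 × 113.1 × 6 / 1000 = 253.6 kN.
Design strength φR_n = 0.75 × 253.6 = 190 kN.

190 kN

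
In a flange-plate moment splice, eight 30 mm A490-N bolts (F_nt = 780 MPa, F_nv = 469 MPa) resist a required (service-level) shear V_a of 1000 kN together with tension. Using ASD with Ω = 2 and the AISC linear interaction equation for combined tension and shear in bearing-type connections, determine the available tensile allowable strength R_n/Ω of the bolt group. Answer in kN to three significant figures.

A_b = π·30²/4 = 706.9 mm²; f_rv = 1000 × 1000 / (8 × 706.9) = 176.8 MPa.
F'_nt = 1.3 F_nt − (Ω F_nt / F_nv) f_rv = 1.3·780 − (2·780/469)·176.8 = 425.8 MPa, capped at F_nt → F'_nt = 425.8 MPa.
R_n = F'_nt · A_b · n = 425.8 × 706.9 × 8 / 1000 = 2408 kN.
Allowable strength R_n/Ω = 2408 / 2 = 1200 kN.

1200 kN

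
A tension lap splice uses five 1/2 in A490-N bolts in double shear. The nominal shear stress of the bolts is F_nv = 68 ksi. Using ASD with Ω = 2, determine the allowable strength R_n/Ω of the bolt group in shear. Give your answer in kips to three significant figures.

A_b = π × 0.5² / 4 = 0.1963 in².
R_n = F_nv · A_b · n · n_s = 68 × 0.1963 × 5 × 2 = 133.5 kips.
Allowable strength R_n/Ω = 133.5 / 2 = 66.8 kips.

66.8 kips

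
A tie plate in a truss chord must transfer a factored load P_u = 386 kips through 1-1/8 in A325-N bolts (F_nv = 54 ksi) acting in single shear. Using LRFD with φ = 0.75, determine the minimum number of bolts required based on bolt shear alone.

10 bolts

A_b = π·1.125²/4 = 0.994 in².
Per-bolt design strength φR_n = 0.75 × 54 × 0.994 × 1 = 40.26 kips.
n ≥ 386 / 40.26 = 9.588 → use 10 bolts.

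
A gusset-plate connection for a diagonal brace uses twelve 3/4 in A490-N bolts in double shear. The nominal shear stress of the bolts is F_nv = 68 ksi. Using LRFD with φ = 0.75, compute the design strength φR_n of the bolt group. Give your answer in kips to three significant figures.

A_b = π × 0.75² / 4 = 0.4418 in².
R_n = F_nv · A_b · n · n_s = 68 × 0.4418 × 12 × 2 = 721 kips.
Design strength φR_n = 0.75 × 721 = 541 kips.

541 kips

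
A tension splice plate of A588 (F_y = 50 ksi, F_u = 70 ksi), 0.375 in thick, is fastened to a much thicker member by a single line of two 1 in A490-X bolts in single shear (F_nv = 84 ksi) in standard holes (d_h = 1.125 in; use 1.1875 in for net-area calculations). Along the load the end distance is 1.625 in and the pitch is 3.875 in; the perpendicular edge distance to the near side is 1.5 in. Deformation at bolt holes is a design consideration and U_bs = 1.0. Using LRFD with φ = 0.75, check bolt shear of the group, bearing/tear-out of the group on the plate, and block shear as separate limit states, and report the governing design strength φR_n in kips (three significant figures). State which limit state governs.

Bolt shear: A_b = π·1²/4 = 0.7854 in²; R_n = 84 × 0.7854 × 2 × 1 = 131.9 kips → 0.75 × 131.9 = 99 kips.
Bearing: edge l_c = 1.062, r_n = 33.47 kips; interior l_c = 2.75, r_n = 63 kips; R_n = 33.47 + 1·63 = 96.47 kips → 72.4 kips.
Block shear: A_gv = 2.062, A_nv = 1.395, A_nt = 0.3398 in²; R_n = min(0.6F_uA_nv, 0.6F_yA_gv) + U_bs·F_u·A_nt = 82.36 kips → 61.8 kips.
Block shear governs: 61.8 kips.

61.8 kips (block shear governs)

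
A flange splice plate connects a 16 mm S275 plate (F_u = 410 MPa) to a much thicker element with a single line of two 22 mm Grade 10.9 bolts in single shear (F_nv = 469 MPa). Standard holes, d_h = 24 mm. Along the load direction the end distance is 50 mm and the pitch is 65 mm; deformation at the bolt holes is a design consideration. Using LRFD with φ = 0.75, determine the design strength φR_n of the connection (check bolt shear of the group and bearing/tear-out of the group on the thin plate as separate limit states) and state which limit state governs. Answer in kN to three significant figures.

267 kN (bolt shear governs)

Bolt shear: A_b = π·22²/4 = 380.1 mm²; R_n = 469 × 380.1 × 2 × 1 / 1000 = 356.6 kN → 0.75 × 356.6 = 267 kN.
Bearing (1.2 l_c t F_u ≤ 2.4 d t F_u): upper limit = 2.4·22·16·410 / 1000 = 346.4 kN.
  Edge l_c = 50 − 24/2 = 38 → r_n = 299.1 kN; interior l_c = 65 − 24 = 41 → r_n = 322.8 kN.
  R_n,bearing = 1·299.1 + 1·322.8 = 621.9 kN → 0.75 × 621.9 = 466 kN.
Bolt shear governs: 267 kN.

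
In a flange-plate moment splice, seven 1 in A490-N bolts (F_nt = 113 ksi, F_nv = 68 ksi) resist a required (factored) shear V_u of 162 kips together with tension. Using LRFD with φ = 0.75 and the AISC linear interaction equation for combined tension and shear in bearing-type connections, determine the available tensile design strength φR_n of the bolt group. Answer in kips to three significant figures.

A_b = π·1²/4 = 0.7854 in²; f_rv = 162 / (7 × 0.7854) = 29.47 ksi.
F'_nt = 1.3 F_nt − (F_nt / φF_nv) f_rv = 1.3·113 − (113/(0.75·68))·29.47 = 81.61 ksi, capped at F_nt → F'_nt = 81.61 ksi.
R_n = F'_nt · A_b · n = 81.61 × 0.7854 × 7 = 448.7 kips.
Design strength φR_n = 0.75 × 448.7 = 337 kips.

337 kips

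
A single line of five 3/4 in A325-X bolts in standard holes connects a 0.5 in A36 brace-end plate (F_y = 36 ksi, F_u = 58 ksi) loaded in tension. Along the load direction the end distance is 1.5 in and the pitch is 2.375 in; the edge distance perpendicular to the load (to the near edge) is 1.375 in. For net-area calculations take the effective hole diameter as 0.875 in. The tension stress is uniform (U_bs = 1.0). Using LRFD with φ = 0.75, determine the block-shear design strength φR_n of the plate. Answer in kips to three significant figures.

Shear plane L_v = 1.5 + 4·2.375 = 11 in; A_gv = 11 × 0.5 = 5.5 in².
A_nv = (11 − 4.5·0.875) × 0.5 = 3.531 in².
A_nt = (1.375 − 0.5·0.875) × 0.5 = 0.4688 in².
0.6 F_u A_nv = 122.9 kips; 0.6 F_y A_gv = 118.8 kips → shear yielding governs the shear term.
R_n = 118.8 + 1.0 × 58 × 0.4688 = 146 kips.
Design strength φR_n = 0.75 × 146 = 109 kips.

109 kips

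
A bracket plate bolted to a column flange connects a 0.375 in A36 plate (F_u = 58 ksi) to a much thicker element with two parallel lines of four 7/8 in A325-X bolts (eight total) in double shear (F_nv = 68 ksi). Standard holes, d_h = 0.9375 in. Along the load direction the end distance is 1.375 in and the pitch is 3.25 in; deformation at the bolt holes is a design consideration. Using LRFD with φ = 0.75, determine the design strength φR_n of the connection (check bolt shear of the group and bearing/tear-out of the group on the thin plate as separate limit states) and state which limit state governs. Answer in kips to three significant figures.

241 kips (bearing governs)

Bolt shear: A_b = π·0.875²/4 = 0.6013 in²; R_n = 68 × 0.6013 × 8 × 2 = 654.2 kips → 0.75 × 654.2 = 491 kips.
Bearing (1.2 l_c t F_u ≤ 2.4 d t F_u): upper limit = 2.4·0.875·0.375·58 = 45.68 kips.
  Edge l_c = 1.375 − 0.9375/2 = 0.9062 → r_n = 23.65 kips; interior l_c = 3.25 − 0.9375 = 2.312 → r_n = 45.68 kips.
  R_n,bearing = 2·23.65 + 6·45.68 = 321.4 kips → 0.75 × 321.4 = 241 kips.
Bearing governs: 241 kips.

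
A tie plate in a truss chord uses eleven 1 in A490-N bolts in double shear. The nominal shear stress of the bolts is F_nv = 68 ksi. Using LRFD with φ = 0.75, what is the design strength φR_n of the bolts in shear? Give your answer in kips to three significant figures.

A_b = π × 1² / 4 = 0.7854 in².
R_n = F_nv · A_b · n · n_s = 68 × 0.7854 × 11 × 2 = 1175 kips.
Design strength φR_n = 0.75 × 1175 = 881 kips.

881 kips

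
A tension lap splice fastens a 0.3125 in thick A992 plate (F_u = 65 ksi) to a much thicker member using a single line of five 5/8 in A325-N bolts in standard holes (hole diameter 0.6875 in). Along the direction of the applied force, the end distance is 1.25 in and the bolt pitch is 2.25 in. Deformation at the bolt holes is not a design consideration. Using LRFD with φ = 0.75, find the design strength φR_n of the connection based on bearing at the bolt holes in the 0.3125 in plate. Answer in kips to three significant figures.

135 kips

Per bolt r_n = 1.5 l_c t F_u ≤ 3.0 d t F_u; upper limit = 3.0 × 0.625 × 0.3125 × 65 = 38.09 kips.
Edge bolt: l_c = 1.25 − 0.6875/2 = 0.9062 in → 1.5 × 0.9062 × 0.3125 × 65 = 27.61 → r_n = 27.61 kips.
Interior bolts: l_c = 2.25 − 0.6875 = 1.562 in → 1.5 × 1.562 × 0.3125 × 65 = 47.61 → r_n = 38.09 kips.
R_n = 1 × 27.61 + 4 × 38.09 = 180 kips.
Design strength φR_n = 0.75 × 180 = 135 kips.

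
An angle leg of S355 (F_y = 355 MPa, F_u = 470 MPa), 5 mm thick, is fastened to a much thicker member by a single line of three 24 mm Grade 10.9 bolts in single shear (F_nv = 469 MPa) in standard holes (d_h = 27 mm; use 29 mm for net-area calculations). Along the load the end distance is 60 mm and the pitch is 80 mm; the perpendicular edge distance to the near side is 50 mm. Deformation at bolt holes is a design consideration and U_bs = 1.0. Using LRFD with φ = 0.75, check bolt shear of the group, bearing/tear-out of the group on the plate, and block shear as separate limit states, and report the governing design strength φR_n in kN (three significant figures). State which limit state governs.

219 kN (block shear governs)

Bolt shear: A_b = π·24²/4 = 452.4 mm²; R_n = 469 × 452.4 × 3 × 1 / 1000 = 636.5 kN → 0.75 × 636.5 = 477 kN.
Bearing: edge l_c = 46.5, r_n = 131.1 kN; interior l_c = 53, r_n = 135.4 kN; R_n = 131.1 + 2·135.4 = 401.9 kN → 301 kN.
Block shear: A_gv = 1100, A_nv = 737.5, A_nt = 177.5 mm²; R_n = min(0.6F_uA_nv, 0.6F_yA_gv) + U_bs·F_u·A_nt = 291.4 kN → 219 kN.
Block shear governs: 219 kN.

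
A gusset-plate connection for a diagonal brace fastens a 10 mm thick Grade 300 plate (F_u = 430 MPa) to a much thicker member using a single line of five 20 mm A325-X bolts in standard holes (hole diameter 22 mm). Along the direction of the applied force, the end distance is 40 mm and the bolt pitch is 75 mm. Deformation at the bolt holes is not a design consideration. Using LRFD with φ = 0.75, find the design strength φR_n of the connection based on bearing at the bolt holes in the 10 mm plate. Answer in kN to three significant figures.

Per bolt r_n = 1.5 l_c t F_u ≤ 3.0 d t F_u; upper limit = 3.0 × 20 × 10 × 430 / 1000 = 258 kN.
Edge bolt: l_c = 40 − 22/2 = 29 mm → 1.5 × 29 × 10 × 430 / 1000 = 187.1 → r_n = 187.1 kN.
Interior bolts: l_c = 75 − 22 = 53 mm → 1.5 × 53 × 10 × 430 / 1000 = 341.9 → r_n = 258 kN.
R_n = 1 × 187.1 + 4 × 258 = 1219 kN.
Design strength φR_n = 0.75 × 1219 = 914 kN.

914 kN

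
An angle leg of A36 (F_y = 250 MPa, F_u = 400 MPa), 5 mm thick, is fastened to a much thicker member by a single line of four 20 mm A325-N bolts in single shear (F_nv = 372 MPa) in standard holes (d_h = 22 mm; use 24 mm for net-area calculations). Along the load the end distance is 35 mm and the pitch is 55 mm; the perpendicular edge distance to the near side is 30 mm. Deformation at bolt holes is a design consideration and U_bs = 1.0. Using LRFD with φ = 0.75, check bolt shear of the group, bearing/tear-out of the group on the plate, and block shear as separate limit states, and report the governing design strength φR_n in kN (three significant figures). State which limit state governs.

131 kN (block shear governs)

Bolt shear: A_b = π·20²/4 = 314.2 mm²; R_n = 372 × 314.2 × 4 × 1 / 1000 = 467.5 kN → 0.75 × 467.5 = 351 kN.
Bearing: edge l_c = 24, r_n = 57.6 kN; interior l_c = 33, r_n = 79.2 kN; R_n = 57.6 + 3·79.2 = 295.2 kN → 221 kN.
Block shear: A_gv = 1000, A_nv = 580, A_nt = 90 mm²; R_n = min(0.6F_uA_nv, 0.6F_yA_gv) + U_bs·F_u·A_nt = 175.2 kN → 131 kN.
Block shear governs: 131 kN.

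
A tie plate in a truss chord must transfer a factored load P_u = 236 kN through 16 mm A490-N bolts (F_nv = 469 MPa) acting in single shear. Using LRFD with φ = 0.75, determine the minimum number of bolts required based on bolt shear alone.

A_b = π·16²/4 = 201.1 mm².
Per-bolt design strength φR_n = 0.75 × 469 × 201.1 × 1 / 1000 = 70.72 kN.
n ≥ 236 / 70.72 = 3.337 → use 4 bolts.

4 bolts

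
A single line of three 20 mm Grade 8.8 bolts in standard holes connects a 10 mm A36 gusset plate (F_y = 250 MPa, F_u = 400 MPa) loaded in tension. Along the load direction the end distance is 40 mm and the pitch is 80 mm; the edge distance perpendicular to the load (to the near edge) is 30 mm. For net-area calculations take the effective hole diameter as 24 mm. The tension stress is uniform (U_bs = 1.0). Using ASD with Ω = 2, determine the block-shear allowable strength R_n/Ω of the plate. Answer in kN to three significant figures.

186 kN

Shear plane L_v = 40 + 2·80 = 200 mm; A_gv = 200 × 10 = 2000 mm².
A_nv = (200 − 2.5·24) × 10 = 1400 mm².
A_nt = (30 − 0.5·24) × 10 = 180 mm².
0.6 F_u A_nv = 336 kN; 0.6 F_y A_gv = 300 kN → shear yielding governs the shear term.
R_n = 300 + 1.0 × 400 × 180 / 1000 = 372 kN.
Allowable strength R_n/Ω = 372 / 2 = 186 kN.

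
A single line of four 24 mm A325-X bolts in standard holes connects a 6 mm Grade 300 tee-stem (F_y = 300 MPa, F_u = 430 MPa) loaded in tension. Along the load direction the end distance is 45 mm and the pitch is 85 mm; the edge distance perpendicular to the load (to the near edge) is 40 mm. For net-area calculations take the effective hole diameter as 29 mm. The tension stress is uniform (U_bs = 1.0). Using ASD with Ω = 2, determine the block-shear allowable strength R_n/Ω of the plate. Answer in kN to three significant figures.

187 kN

Shear plane L_v = 45 + 3·85 = 300 mm; A_gv = 300 × 6 = 1800 mm².
A_nv = (300 − 3.5·29) × 6 = 1191 mm².
A_nt = (40 − 0.5·29) × 6 = 153 mm².
0.6 F_u A_nv = 307.3 kN; 0.6 F_y A_gv = 324 kN → shear rupture governs the shear term.
R_n = 307.3 + 1.0 × 430 × 153 / 1000 = 373.1 kN.
Allowable strength R_n/Ω = 373.1 / 2 = 187 kN.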